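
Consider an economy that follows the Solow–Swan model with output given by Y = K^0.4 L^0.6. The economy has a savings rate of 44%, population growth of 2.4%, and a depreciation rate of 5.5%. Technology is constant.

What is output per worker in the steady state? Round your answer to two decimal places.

y* = 3.14

At the steady state, Δk = 0, so s·k^α = (n + δ)·k.
Rearranging, k^(1−α) = s / (n + δ).
k^0.6 = 0.44 / (0.024 + 0.055) = 0.44 / 0.079 = 5.5696
k* = 5.5696^(1/0.6) ≈ 17.5001
y* = (k*)^α = 17.5001^0.4 ≈ 3.1421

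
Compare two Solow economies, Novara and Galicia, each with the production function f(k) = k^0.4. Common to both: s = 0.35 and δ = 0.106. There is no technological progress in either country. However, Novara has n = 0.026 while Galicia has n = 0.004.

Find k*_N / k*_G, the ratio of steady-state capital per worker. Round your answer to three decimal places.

ratio ≈ 0.738

Steady-state k* = [s/(n + δ)]^(1/(1−α)), so the ratio is [ (s_N/(n + δ)_N) / (s_G/(n + δ)_G) ]^1.6667.
s_N/(n + δ)_N = 0.35/0.132 = 2.6515; s_G/(n + δ)_G = 0.35/0.110 = 3.1818.
Ratio = (2.6515/3.1818)^1.6667 = 0.8333^1.6667 ≈ 0.7379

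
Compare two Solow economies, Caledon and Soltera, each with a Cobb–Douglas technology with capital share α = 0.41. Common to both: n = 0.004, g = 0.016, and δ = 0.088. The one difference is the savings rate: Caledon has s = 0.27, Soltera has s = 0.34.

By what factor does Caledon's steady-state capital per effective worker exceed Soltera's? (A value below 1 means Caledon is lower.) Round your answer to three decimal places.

Steady-state k* = [s/(n + g + δ)]^(1/(1−α)), so the ratio is [ (s_C/(n + g + δ)_C) / (s_S/(n + g + δ)_S) ]^1.6949.
s_C/(n + g + δ)_C = 0.27/0.108 = 2.5000; s_S/(n + g + δ)_S = 0.34/0.108 = 3.1481.
Ratio = (2.5000/3.1481)^1.6949 = 0.7941^1.6949 ≈ 0.6765

k*_C / k*_S ≈ 0.677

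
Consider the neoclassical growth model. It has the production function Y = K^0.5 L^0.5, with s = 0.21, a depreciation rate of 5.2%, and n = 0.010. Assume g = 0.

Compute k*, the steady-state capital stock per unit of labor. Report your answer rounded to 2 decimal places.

k* = 11.47

In steady state, investment equals break-even investment: s·k^α = (n + δ)·k.
Dividing both sides by k: k^(1−α) = s / (n + δ).
k^0.5 = 0.21 / (0.010 + 0.052) = 0.21 / 0.062 = 3.3871
k* = 3.3871^(1/0.5) ≈ 11.4724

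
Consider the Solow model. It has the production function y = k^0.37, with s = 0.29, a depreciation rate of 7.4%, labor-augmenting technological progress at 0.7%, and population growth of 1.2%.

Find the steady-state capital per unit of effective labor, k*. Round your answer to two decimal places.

k* ≈ 6.08

In steady state, investment equals break-even investment: s·k^α = (n + g + δ)·k.
Dividing both sides by k: k^(1−α) = s / (n + g + δ).
k^0.63 = 0.29 / (0.012 + 0.007 + 0.074) = 0.29 / 0.093 = 3.1183
k* = 3.1183^(1/0.63) ≈ 6.0813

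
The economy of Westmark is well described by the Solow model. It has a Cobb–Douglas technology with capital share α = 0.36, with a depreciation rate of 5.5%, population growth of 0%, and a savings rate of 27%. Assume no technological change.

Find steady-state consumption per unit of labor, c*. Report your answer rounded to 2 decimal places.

At the steady state, Δk = 0, so s·k^α = (n + δ)·k.
Dividing both sides by k: k^(1−α) = s / (n + δ).
k^0.64 = 0.27 / (0.000 + 0.055) = 0.27 / 0.055 = 4.9091
k* = 4.9091^(1/0.64) ≈ 12.0141
y* = (k*)^α = 12.0141^0.36 ≈ 2.4473
c* = (1 − s)·y* = (1 − 0.27) × 2.4473 ≈ 1.7865

c* = 1.79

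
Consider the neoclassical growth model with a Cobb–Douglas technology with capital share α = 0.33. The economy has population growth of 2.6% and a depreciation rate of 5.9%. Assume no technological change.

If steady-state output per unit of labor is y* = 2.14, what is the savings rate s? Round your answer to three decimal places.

In steady state, investment equals break-even investment: s·k^α = (n + δ)·k.
Since y* = [s/(n + δ)]^(α/(1−α)), we have s/(n + δ) = (y*)^((1−α)/α) = 2.14^2.0303 = 4.6864.
Therefore s = 4.6864 × (n + δ) = 4.6864 × 0.085 = 0.3983.

s ≈ 0.398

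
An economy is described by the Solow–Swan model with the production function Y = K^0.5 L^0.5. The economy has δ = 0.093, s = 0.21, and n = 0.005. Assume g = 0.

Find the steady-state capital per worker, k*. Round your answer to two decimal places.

k* = 4.59

At the steady state, Δk = 0, so s·k^α = (n + δ)·k.
Dividing both sides by k: k^(1−α) = s / (n + δ).
k^0.5 = 0.21 / (0.005 + 0.093) = 0.21 / 0.098 = 2.1429
k* = 2.1429^(1/0.5) ≈ 4.5920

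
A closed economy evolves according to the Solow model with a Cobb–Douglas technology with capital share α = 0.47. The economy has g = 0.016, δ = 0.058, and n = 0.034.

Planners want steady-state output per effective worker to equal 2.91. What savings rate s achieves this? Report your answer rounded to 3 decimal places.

s ≈ 0.360

In steady state, investment equals break-even investment: s·k^α = (n + g + δ)·k.
Since y* = [s/(n + g + δ)]^(α/(1−α)), we have s/(n + g + δ) = (y*)^((1−α)/α) = 2.91^1.1277 = 3.3353.
Therefore s = 3.3353 × (n + g + δ) = 3.3353 × 0.108 = 0.3602.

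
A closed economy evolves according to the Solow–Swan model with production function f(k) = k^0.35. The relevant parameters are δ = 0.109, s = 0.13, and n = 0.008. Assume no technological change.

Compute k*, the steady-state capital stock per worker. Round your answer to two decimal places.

k* = 1.18

At the steady state, Δk = 0, so s·k^α = (n + δ)·k.
Rearranging, k^(1−α) = s / (n + δ).
k^0.65 = 0.13 / (0.008 + 0.109) = 0.13 / 0.117 = 1.1111
k* = 1.1111^(1/0.65) ≈ 1.1760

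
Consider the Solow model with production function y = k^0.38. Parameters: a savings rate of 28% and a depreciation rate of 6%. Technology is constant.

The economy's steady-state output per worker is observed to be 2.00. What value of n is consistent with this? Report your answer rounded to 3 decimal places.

n ≈ 0.030

At the steady state, Δk = 0, so s·k^α = (n + δ)·k.
Since y* = [s/(n + δ)]^(α/(1−α)), we have s/(n + δ) = (y*)^((1−α)/α) = 2.00^1.6316 = 3.0986.
Therefore n + δ = s / 3.0986 = 0.28 / 3.0986 = 0.0904, so n = 0.0904 − 0.060 = 0.0304.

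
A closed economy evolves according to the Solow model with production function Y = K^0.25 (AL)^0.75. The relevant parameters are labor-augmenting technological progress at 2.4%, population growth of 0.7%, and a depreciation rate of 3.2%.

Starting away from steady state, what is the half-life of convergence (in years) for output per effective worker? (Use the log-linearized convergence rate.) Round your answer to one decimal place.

Near the steady state the convergence rate is λ = (1 − α)(n + g + δ).
λ = (1 − 0.25) × 0.063 = 0.75 × 0.063 = 0.04725
Half-life = ln 2 / λ = 0.6931 / 0.04725 ≈ 14.67 years

about 14.7 years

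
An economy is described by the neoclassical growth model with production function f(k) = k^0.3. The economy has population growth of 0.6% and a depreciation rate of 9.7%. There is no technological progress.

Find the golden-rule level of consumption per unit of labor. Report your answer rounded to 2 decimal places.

At the golden rule, f'(k) = n + δ, so α·k^(α−1) = n + δ and k_gold = (α/(n + δ))^(1/(1−α)).
k_gold = (0.3/0.103)^(1/0.7) = 2.9126^1.4286 ≈ 4.6054
c_gold = f(k_gold) − (n + δ)·k_gold = 1.5812 − 0.103×4.6054 ≈ 1.1068

c_gold ≈ 1.11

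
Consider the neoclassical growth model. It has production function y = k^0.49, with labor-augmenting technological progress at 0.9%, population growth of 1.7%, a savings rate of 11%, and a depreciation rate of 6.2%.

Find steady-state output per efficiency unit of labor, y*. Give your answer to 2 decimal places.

y* = 1.24

At the steady state, Δk = 0, so s·k^α = (n + g + δ)·k.
Dividing both sides by k: k^(1−α) = s / (n + g + δ).
k^0.51 = 0.11 / (0.017 + 0.009 + 0.062) = 0.11 / 0.088 = 1.2500
k* = 1.2500^(1/0.51) ≈ 1.5489
y* = (k*)^α = 1.5489^0.49 ≈ 1.2391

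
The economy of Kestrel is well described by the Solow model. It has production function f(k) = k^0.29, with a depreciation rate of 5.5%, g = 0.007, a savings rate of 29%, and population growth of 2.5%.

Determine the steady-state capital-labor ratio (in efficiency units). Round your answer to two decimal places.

At the steady state, Δk = 0, so s·k^α = (n + g + δ)·k.
Rearranging, k^(1−α) = s / (n + g + δ).
k^0.71 = 0.29 / (0.025 + 0.007 + 0.055) = 0.29 / 0.087 = 3.3333
k* = 3.3333^(1/0.71) ≈ 5.4506

k* = 5.45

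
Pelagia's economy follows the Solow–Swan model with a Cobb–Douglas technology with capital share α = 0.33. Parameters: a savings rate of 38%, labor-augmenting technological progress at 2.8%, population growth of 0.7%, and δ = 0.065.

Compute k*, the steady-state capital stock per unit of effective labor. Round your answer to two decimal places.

k* = 7.33

At the steady state, Δk = 0, so s·k^α = (n + g + δ)·k.
Rearranging, k^(1−α) = s / (n + g + δ).
k^0.67 = 0.38 / (0.007 + 0.028 + 0.065) = 0.38 / 0.100 = 3.8000
k* = 3.8000^(1/0.67) ≈ 7.3341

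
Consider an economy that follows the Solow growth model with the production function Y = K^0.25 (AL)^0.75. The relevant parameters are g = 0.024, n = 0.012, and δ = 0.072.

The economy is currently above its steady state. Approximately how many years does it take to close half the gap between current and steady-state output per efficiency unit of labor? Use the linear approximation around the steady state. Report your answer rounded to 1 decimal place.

Near the steady state the convergence rate is λ = (1 − α)(n + g + δ).
λ = (1 − 0.25) × 0.108 = 0.75 × 0.108 = 0.0810
Half-life = ln 2 / λ = 0.6931 / 0.0810 ≈ 8.56 years

half-life ≈ 8.6 years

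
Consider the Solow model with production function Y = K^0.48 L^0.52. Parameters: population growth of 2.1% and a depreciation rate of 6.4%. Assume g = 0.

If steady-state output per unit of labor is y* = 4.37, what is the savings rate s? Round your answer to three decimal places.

s ≈ 0.420

Steady state requires s·f(k) = (n + δ)·k, i.e. s·k^α = (n + δ)·k.
Since y* = [s/(n + δ)]^(α/(1−α)), we have s/(n + δ) = (y*)^((1−α)/α) = 4.37^1.0833 = 4.9412.
Therefore s = 4.9412 × (n + δ) = 4.9412 × 0.085 = 0.4200.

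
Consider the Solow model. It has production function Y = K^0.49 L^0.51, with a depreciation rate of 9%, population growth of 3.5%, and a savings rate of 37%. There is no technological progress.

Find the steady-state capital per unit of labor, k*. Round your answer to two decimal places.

k* ≈ 8.40

Steady state requires s·f(k) = (n + δ)·k, i.e. s·k^α = (n + δ)·k.
Dividing both sides by k: k^(1−α) = s / (n + δ).
k^0.51 = 0.37 / (0.035 + 0.090) = 0.37 / 0.125 = 2.9600
k* = 2.9600^(1/0.51) ≈ 8.3966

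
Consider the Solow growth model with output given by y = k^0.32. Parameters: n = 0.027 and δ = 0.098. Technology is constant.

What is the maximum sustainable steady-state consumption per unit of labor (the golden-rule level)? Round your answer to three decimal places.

c_gold ≈ 1.058

At the golden rule, f'(k) = n + δ, so α·k^(α−1) = n + δ and k_gold = (α/(n + δ))^(1/(1−α)).
k_gold = (0.32/0.125)^(1/0.68) = 2.5600^1.4706 ≈ 3.9844
c_gold = f(k_gold) − (n + δ)·k_gold = 1.5564 − 0.125×3.9844 ≈ 1.0584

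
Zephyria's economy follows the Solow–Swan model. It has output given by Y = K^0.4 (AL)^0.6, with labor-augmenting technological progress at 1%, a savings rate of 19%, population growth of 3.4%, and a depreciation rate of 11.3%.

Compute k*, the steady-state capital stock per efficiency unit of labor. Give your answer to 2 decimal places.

In steady state, investment equals break-even investment: s·k^α = (n + g + δ)·k.
Dividing both sides by k: k^(1−α) = s / (n + g + δ).
k^0.6 = 0.19 / (0.034 + 0.010 + 0.113) = 0.19 / 0.157 = 1.2102
k* = 1.2102^(1/0.6) ≈ 1.3743

k* ≈ 1.37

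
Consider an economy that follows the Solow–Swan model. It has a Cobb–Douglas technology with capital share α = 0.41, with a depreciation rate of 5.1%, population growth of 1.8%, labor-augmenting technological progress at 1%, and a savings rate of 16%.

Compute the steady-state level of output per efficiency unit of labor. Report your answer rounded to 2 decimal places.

y* ≈ 1.63

Steady state requires s·f(k) = (n + g + δ)·k, i.e. s·k^α = (n + g + δ)·k.
Rearranging, k^(1−α) = s / (n + g + δ).
k^0.59 = 0.16 / (0.018 + 0.010 + 0.051) = 0.16 / 0.079 = 2.0253
k* = 2.0253^(1/0.59) ≈ 3.3073
y* = (k*)^α = 3.3073^0.41 ≈ 1.6330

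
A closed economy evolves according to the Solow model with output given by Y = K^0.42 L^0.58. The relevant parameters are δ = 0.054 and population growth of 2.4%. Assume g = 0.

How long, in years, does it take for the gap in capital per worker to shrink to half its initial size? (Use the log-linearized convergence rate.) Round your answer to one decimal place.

Near the steady state the convergence rate is λ = (1 − α)(n + δ).
λ = (1 − 0.42) × 0.078 = 0.58 × 0.078 = 0.04524
Half-life = ln 2 / λ = 0.6931 / 0.04524 ≈ 15.32 years

about 15.3 years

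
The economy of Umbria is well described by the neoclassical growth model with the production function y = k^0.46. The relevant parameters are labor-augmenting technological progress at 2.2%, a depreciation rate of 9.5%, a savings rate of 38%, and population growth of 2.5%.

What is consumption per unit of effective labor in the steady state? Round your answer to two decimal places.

c* ≈ 1.43

Steady state requires s·f(k) = (n + g + δ)·k, i.e. s·k^α = (n + g + δ)·k.
Dividing both sides by k: k^(1−α) = s / (n + g + δ).
k^0.54 = 0.38 / (0.025 + 0.022 + 0.095) = 0.38 / 0.142 = 2.6761
k* = 2.6761^(1/0.54) ≈ 6.1897
y* = (k*)^α = 6.1897^0.46 ≈ 2.3130
c* = (1 − s)·y* = (1 − 0.38) × 2.3130 ≈ 1.4341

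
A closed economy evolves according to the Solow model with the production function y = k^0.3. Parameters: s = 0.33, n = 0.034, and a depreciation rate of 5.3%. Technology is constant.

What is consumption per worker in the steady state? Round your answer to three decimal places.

c* = 1.186

At the steady state, Δk = 0, so s·k^α = (n + δ)·k.
Rearranging, k^(1−α) = s / (n + δ).
k^0.7 = 0.33 / (0.034 + 0.053) = 0.33 / 0.087 = 3.7931
k* = 3.7931^(1/0.7) ≈ 6.7164
y* = (k*)^α = 6.7164^0.3 ≈ 1.7707
c* = (1 − s)·y* = (1 − 0.33) × 1.7707 ≈ 1.1864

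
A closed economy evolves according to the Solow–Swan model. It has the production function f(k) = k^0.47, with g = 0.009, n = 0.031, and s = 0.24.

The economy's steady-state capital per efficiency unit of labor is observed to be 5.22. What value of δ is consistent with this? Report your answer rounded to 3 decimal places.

Steady state requires s·f(k) = (n + g + δ)·k, i.e. s·k^α = (n + g + δ)·k.
So s / (n + g + δ) = (k*)^(1−α) = 5.22^0.53 = 2.4009.
Therefore n + g + δ = s / 2.4009 = 0.24 / 2.4009 = 0.1000, so δ = 0.1000 − 0.040 = 0.0600.

δ ≈ 0.060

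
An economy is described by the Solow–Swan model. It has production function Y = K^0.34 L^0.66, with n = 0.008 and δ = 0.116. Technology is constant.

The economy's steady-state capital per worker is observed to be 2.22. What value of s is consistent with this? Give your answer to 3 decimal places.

Steady state requires s·f(k) = (n + δ)·k, i.e. s·k^α = (n + δ)·k.
So s / (n + δ) = (k*)^(1−α) = 2.22^0.66 = 1.6928.
Therefore s = 1.6928 × (n + δ) = 1.6928 × 0.124 = 0.2099.

s ≈ 0.210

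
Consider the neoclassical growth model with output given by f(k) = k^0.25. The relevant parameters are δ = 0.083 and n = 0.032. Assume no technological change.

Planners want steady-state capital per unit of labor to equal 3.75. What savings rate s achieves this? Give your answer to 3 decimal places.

s ≈ 0.310

In steady state, investment equals break-even investment: s·k^α = (n + δ)·k.
So s / (n + δ) = (k*)^(1−α) = 3.75^0.75 = 2.6948.
Therefore s = 2.6948 × (n + δ) = 2.6948 × 0.115 = 0.3099.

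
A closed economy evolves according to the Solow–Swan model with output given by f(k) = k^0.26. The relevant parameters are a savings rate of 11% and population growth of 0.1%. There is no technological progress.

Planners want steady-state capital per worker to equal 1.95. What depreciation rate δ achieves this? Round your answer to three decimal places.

δ ≈ 0.066

Steady state requires s·f(k) = (n + δ)·k, i.e. s·k^α = (n + δ)·k.
So s / (n + δ) = (k*)^(1−α) = 1.95^0.74 = 1.6392.
Therefore n + δ = s / 1.6392 = 0.11 / 1.6392 = 0.0671, so δ = 0.0671 − 0.001 = 0.0661.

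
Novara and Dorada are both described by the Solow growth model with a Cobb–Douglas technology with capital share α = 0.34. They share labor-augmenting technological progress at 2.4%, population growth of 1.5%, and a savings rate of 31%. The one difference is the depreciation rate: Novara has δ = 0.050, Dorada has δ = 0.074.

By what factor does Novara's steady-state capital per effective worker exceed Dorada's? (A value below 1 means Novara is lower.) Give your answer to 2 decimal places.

ratio ≈ 1.44

Steady-state k* = [s/(n + g + δ)]^(1/(1−α)), so the ratio is [ (s_N/(n + g + δ)_N) / (s_D/(n + g + δ)_D) ]^1.5152.
s_N/(n + g + δ)_N = 0.31/0.089 = 3.4831; s_D/(n + g + δ)_D = 0.31/0.113 = 2.7434.
Ratio = (3.4831/2.7434)^1.5152 = 1.2696^1.5152 ≈ 1.4357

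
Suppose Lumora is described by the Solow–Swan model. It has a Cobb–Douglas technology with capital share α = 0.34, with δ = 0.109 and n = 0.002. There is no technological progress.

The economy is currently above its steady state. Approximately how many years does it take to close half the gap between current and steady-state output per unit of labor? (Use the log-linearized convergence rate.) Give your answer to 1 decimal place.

Near the steady state the convergence rate is λ = (1 − α)(n + δ).
λ = (1 − 0.34) × 0.111 = 0.66 × 0.111 = 0.07326
Half-life = ln 2 / λ = 0.6931 / 0.07326 ≈ 9.46 years

about 9.5 years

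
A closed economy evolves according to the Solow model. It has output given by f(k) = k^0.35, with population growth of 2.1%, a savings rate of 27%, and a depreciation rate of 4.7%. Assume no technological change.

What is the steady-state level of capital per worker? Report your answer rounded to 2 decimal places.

k* ≈ 8.34

In steady state, investment equals break-even investment: s·k^α = (n + δ)·k.
Dividing both sides by k: k^(1−α) = s / (n + δ).
k^0.65 = 0.27 / (0.021 + 0.047) = 0.27 / 0.068 = 3.9706
k* = 3.9706^(1/0.65) ≈ 8.3429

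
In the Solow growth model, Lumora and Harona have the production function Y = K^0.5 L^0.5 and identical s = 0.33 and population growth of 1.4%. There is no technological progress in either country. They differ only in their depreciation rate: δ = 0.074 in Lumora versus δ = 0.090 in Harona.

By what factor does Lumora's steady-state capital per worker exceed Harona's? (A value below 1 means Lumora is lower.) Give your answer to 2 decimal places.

Steady-state k* = [s/(n + δ)]^(1/(1−α)), so the ratio is [ (s_L/(n + δ)_L) / (s_H/(n + δ)_H) ]^2.
s_L/(n + δ)_L = 0.33/0.088 = 3.7500; s_H/(n + δ)_H = 0.33/0.104 = 3.1731.
Ratio = (3.7500/3.1731)^2 = 1.1818^2 ≈ 1.3967

k*_L / k*_H ≈ 1.40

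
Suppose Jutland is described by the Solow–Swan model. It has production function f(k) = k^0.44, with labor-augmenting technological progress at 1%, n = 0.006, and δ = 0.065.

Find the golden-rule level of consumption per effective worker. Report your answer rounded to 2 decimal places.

c_gold ≈ 2.12

At the golden rule, f'(k) = n + g + δ, so α·k^(α−1) = n + g + δ and k_gold = (α/(n + g + δ))^(1/(1−α)).
k_gold = (0.44/0.081)^(1/0.56) = 5.4321^1.7857 ≈ 20.5320
c_gold = f(k_gold) − (n + g + δ)·k_gold = 3.7798 − 0.081×20.5320 ≈ 2.1167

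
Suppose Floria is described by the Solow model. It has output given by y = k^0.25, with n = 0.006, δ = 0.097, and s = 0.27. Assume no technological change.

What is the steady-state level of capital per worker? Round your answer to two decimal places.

k* ≈ 3.61

At the steady state, Δk = 0, so s·k^α = (n + δ)·k.
Dividing both sides by k: k^(1−α) = s / (n + δ).
k^0.75 = 0.27 / (0.006 + 0.097) = 0.27 / 0.103 = 2.6214
k* = 2.6214^(1/0.75) ≈ 3.6145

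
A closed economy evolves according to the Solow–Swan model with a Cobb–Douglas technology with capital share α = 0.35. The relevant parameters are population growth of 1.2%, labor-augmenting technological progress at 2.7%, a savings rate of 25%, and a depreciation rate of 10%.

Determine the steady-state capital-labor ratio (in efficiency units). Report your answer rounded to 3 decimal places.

At the steady state, Δk = 0, so s·k^α = (n + g + δ)·k.
Dividing both sides by k: k^(1−α) = s / (n + g + δ).
k^0.65 = 0.25 / (0.012 + 0.027 + 0.100) = 0.25 / 0.139 = 1.7986
k* = 1.7986^(1/0.65) ≈ 2.4672

k* ≈ 2.467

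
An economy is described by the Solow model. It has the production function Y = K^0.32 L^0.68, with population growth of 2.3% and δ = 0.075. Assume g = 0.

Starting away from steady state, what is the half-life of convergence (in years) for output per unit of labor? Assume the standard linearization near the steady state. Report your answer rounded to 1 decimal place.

Near the steady state the convergence rate is λ = (1 − α)(n + δ).
λ = (1 − 0.32) × 0.098 = 0.68 × 0.098 = 0.06664
Half-life = ln 2 / λ = 0.6931 / 0.06664 ≈ 10.40 years

t_½ ≈ 10.4 years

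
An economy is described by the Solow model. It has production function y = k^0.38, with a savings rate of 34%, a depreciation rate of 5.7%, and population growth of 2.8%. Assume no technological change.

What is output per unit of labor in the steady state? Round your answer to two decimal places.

In steady state, investment equals break-even investment: s·k^α = (n + δ)·k.
Dividing both sides by k: k^(1−α) = s / (n + δ).
k^0.62 = 0.34 / (0.028 + 0.057) = 0.34 / 0.085 = 4.0000
k* = 4.0000^(1/0.62) ≈ 9.3554
y* = (k*)^α = 9.3554^0.38 ≈ 2.3389

y* = 2.34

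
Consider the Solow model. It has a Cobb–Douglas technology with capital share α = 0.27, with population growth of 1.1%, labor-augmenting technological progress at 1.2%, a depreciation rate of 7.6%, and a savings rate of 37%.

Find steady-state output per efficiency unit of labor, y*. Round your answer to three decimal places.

Steady state requires s·f(k) = (n + g + δ)·k, i.e. s·k^α = (n + g + δ)·k.
Rearranging, k^(1−α) = s / (n + g + δ).
k^0.73 = 0.37 / (0.011 + 0.012 + 0.076) = 0.37 / 0.099 = 3.7374
k* = 3.7374^(1/0.73) ≈ 6.0861
y* = (k*)^α = 6.0861^0.27 ≈ 1.6284

y* ≈ 1.628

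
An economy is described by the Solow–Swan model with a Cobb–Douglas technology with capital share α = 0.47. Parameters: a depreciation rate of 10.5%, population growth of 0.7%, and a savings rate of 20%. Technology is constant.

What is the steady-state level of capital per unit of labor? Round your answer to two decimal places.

k* ≈ 2.99

In steady state, investment equals break-even investment: s·k^α = (n + δ)·k.
Rearranging, k^(1−α) = s / (n + δ).
k^0.53 = 0.20 / (0.007 + 0.105) = 0.20 / 0.112 = 1.7857
k* = 1.7857^(1/0.53) ≈ 2.9861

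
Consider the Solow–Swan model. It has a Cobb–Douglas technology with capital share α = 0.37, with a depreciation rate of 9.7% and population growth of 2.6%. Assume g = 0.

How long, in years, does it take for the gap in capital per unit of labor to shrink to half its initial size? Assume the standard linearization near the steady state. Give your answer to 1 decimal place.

half-life ≈ 8.9 years

Near the steady state the convergence rate is λ = (1 − α)(n + δ).
λ = (1 − 0.37) × 0.123 = 0.63 × 0.123 = 0.07749
Half-life = ln 2 / λ = 0.6931 / 0.07749 ≈ 8.94 years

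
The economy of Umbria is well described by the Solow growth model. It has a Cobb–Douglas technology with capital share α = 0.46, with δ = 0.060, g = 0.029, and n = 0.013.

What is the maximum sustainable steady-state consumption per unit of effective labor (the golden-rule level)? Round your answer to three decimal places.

c_gold ≈ 1.948

At the golden rule, f'(k) = n + g + δ, so α·k^(α−1) = n + g + δ and k_gold = (α/(n + g + δ))^(1/(1−α)).
k_gold = (0.46/0.102)^(1/0.54) = 4.5098^1.8519 ≈ 16.2717
c_gold = f(k_gold) − (n + g + δ)·k_gold = 3.6079 − 0.102×16.2717 ≈ 1.9482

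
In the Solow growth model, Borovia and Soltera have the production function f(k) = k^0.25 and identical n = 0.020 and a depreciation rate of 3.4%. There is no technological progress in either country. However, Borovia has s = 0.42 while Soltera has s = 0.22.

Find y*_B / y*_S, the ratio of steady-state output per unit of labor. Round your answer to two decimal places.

ratio ≈ 1.24

Steady-state y* = [s/(n + δ)]^(α/(1−α)), so the ratio is [ (s_B/(n + δ)_B) / (s_S/(n + δ)_S) ]^0.3333.
s_B/(n + δ)_B = 0.42/0.054 = 7.7778; s_S/(n + δ)_S = 0.22/0.054 = 4.0741.
Ratio = (7.7778/4.0741)^0.3333 = 1.9091^0.3333 ≈ 1.2405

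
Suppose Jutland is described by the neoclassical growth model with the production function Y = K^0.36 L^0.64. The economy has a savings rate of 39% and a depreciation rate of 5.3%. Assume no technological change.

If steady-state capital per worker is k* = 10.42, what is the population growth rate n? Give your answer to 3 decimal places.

At the steady state, Δk = 0, so s·k^α = (n + δ)·k.
So s / (n + δ) = (k*)^(1−α) = 10.42^0.64 = 4.4816.
Therefore n + δ = s / 4.4816 = 0.39 / 4.4816 = 0.0870, so n = 0.0870 − 0.053 = 0.0340.

n ≈ 0.034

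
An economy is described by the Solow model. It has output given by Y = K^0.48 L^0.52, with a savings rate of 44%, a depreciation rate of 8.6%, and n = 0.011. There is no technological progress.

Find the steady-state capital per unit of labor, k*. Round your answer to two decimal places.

Steady state requires s·f(k) = (n + δ)·k, i.e. s·k^α = (n + δ)·k.
Dividing both sides by k: k^(1−α) = s / (n + δ).
k^0.52 = 0.44 / (0.011 + 0.086) = 0.44 / 0.097 = 4.5361
k* = 4.5361^(1/0.52) ≈ 18.3169

k* ≈ 18.32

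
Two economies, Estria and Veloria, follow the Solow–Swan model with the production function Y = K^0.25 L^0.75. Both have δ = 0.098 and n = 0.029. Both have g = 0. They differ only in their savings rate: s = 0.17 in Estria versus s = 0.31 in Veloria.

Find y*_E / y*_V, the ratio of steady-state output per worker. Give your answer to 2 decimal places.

y*_E / y*_V ≈ 0.82

Steady-state y* = [s/(n + δ)]^(α/(1−α)), so the ratio is [ (s_E/(n + δ)_E) / (s_V/(n + δ)_V) ]^0.3333.
s_E/(n + δ)_E = 0.17/0.127 = 1.3386; s_V/(n + δ)_V = 0.31/0.127 = 2.4409.
Ratio = (1.3386/2.4409)^0.3333 = 0.5484^0.3333 ≈ 0.8185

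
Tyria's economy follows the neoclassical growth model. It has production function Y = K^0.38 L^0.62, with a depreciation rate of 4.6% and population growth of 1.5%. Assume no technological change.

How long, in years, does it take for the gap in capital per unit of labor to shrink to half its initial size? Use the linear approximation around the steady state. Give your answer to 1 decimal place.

Near the steady state the convergence rate is λ = (1 − α)(n + δ).
λ = (1 − 0.38) × 0.061 = 0.62 × 0.061 = 0.03782
Half-life = ln 2 / λ = 0.6931 / 0.03782 ≈ 18.33 years

t_½ ≈ 18.3 years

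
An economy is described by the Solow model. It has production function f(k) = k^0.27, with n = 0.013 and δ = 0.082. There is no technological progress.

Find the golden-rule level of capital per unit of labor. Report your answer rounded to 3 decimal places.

k_gold ≈ 4.182

The golden rule sets f'(k) = n + δ, i.e. α·k^(α−1) = n + δ.
So k^(1−α) = α / (n + δ) = 0.27 / 0.095 = 2.8421.
k_gold = 2.8421^(1/0.73) ≈ 4.1824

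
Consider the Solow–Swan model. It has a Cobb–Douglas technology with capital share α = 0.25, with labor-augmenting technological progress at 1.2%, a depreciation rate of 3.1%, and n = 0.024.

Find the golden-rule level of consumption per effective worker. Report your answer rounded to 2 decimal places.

At the golden rule, f'(k) = n + g + δ, so α·k^(α−1) = n + g + δ and k_gold = (α/(n + g + δ))^(1/(1−α)).
k_gold = (0.25/0.067)^(1/0.75) = 3.7313^1.3333 ≈ 5.7871
c_gold = f(k_gold) − (n + g + δ)·k_gold = 1.5510 − 0.067×5.7871 ≈ 1.1633

c_gold ≈ 1.16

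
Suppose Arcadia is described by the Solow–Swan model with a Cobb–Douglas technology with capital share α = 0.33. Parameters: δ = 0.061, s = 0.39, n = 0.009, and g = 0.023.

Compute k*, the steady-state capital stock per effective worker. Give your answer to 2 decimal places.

Steady state requires s·f(k) = (n + g + δ)·k, i.e. s·k^α = (n + g + δ)·k.
Rearranging, k^(1−α) = s / (n + g + δ).
k^0.67 = 0.39 / (0.009 + 0.023 + 0.061) = 0.39 / 0.093 = 4.1935
k* = 4.1935^(1/0.67) ≈ 8.4961

k* ≈ 8.50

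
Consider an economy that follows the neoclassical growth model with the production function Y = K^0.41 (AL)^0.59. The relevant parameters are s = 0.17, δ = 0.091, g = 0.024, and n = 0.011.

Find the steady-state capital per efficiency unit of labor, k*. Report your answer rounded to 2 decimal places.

Steady state requires s·f(k) = (n + g + δ)·k, i.e. s·k^α = (n + g + δ)·k.
Dividing both sides by k: k^(1−α) = s / (n + g + δ).
k^0.59 = 0.17 / (0.011 + 0.024 + 0.091) = 0.17 / 0.126 = 1.3492
k* = 1.3492^(1/0.59) ≈ 1.6614

k* ≈ 1.66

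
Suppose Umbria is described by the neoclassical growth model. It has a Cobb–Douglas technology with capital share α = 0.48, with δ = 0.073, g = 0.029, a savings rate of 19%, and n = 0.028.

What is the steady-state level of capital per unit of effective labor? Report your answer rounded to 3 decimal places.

k* ≈ 2.075

At the steady state, Δk = 0, so s·k^α = (n + g + δ)·k.
Rearranging, k^(1−α) = s / (n + g + δ).
k^0.52 = 0.19 / (0.028 + 0.029 + 0.073) = 0.19 / 0.130 = 1.4615
k* = 1.4615^(1/0.52) ≈ 2.0745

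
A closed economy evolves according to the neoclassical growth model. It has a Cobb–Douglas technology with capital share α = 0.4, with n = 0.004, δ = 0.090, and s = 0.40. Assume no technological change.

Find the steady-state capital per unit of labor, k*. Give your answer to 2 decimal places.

At the steady state, Δk = 0, so s·k^α = (n + δ)·k.
Dividing both sides by k: k^(1−α) = s / (n + δ).
k^0.6 = 0.40 / (0.004 + 0.090) = 0.40 / 0.094 = 4.2553
k* = 4.2553^(1/0.6) ≈ 11.1742

k* = 11.17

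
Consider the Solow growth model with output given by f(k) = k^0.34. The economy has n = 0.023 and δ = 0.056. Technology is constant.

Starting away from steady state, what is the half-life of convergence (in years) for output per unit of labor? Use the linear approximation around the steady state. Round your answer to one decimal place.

Near the steady state the convergence rate is λ = (1 − α)(n + δ).
λ = (1 − 0.34) × 0.079 = 0.66 × 0.079 = 0.05214
Half-life = ln 2 / λ = 0.6931 / 0.05214 ≈ 13.29 years

t_½ ≈ 13.3 years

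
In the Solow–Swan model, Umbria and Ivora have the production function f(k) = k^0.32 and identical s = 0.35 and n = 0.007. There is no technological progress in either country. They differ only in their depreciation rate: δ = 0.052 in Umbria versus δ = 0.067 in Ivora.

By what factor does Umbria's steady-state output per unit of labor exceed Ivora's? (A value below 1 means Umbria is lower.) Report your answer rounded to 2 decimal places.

ratio ≈ 1.11

Steady-state y* = [s/(n + δ)]^(α/(1−α)), so the ratio is [ (s_U/(n + δ)_U) / (s_I/(n + δ)_I) ]^0.4706.
s_U/(n + δ)_U = 0.35/0.059 = 5.9322; s_I/(n + δ)_I = 0.35/0.074 = 4.7297.
Ratio = (5.9322/4.7297)^0.4706 = 1.2542^0.4706 ≈ 1.1125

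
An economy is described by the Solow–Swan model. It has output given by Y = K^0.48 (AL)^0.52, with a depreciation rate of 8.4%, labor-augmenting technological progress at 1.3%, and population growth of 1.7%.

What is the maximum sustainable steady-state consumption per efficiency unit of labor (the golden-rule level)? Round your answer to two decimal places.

At the golden rule, f'(k) = n + g + δ, so α·k^(α−1) = n + g + δ and k_gold = (α/(n + g + δ))^(1/(1−α)).
k_gold = (0.48/0.114)^(1/0.52) = 4.2105^1.9231 ≈ 15.8729
c_gold = f(k_gold) − (n + g + δ)·k_gold = 3.7698 − 0.114×15.8729 ≈ 1.9603

c_gold ≈ 1.96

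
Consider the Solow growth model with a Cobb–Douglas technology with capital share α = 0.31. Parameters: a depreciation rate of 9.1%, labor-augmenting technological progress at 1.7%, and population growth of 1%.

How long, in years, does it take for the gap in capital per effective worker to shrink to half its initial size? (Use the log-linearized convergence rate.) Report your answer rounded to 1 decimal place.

half-life ≈ 8.5 years

Near the steady state the convergence rate is λ = (1 − α)(n + g + δ).
λ = (1 − 0.31) × 0.118 = 0.69 × 0.118 = 0.08142
Half-life = ln 2 / λ = 0.6931 / 0.08142 ≈ 8.51 years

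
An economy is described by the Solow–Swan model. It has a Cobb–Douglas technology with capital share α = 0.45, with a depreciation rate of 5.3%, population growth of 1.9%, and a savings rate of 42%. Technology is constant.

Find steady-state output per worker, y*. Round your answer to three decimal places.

Steady state requires s·f(k) = (n + δ)·k, i.e. s·k^α = (n + δ)·k.
Dividing both sides by k: k^(1−α) = s / (n + δ).
k^0.55 = 0.42 / (0.019 + 0.053) = 0.42 / 0.072 = 5.8333
k* = 5.8333^(1/0.55) ≈ 24.6929
y* = (k*)^α = 24.6929^0.45 ≈ 4.2331

y* ≈ 4.233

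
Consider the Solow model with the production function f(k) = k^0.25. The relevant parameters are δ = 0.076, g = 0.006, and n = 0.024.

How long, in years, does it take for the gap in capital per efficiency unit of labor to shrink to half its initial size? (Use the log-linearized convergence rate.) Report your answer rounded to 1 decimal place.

Near the steady state the convergence rate is λ = (1 − α)(n + g + δ).
λ = (1 − 0.25) × 0.106 = 0.75 × 0.106 = 0.0795
Half-life = ln 2 / λ = 0.6931 / 0.0795 ≈ 8.72 years

about 8.7 years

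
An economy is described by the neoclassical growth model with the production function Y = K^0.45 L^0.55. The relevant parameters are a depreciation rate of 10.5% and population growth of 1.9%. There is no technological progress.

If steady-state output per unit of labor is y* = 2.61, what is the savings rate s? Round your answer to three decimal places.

In steady state, investment equals break-even investment: s·k^α = (n + δ)·k.
Since y* = [s/(n + δ)]^(α/(1−α)), we have s/(n + δ) = (y*)^((1−α)/α) = 2.61^1.2222 = 3.2301.
Therefore s = 3.2301 × (n + δ) = 3.2301 × 0.124 = 0.4005.

s ≈ 0.401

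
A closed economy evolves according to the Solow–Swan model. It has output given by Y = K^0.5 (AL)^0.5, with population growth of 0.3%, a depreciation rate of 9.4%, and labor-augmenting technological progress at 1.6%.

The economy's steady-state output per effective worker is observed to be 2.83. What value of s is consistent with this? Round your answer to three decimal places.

Steady state requires s·f(k) = (n + g + δ)·k, i.e. s·k^α = (n + g + δ)·k.
Since y* = [s/(n + g + δ)]^(α/(1−α)), we have s/(n + g + δ) = (y*)^((1−α)/α) = 2.83^1 = 2.8300.
Therefore s = 2.8300 × (n + g + δ) = 2.8300 × 0.113 = 0.3198.

s ≈ 0.320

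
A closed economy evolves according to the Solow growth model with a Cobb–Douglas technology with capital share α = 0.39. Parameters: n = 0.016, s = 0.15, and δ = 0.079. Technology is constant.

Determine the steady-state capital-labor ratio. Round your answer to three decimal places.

k* = 2.114

Steady state requires s·f(k) = (n + δ)·k, i.e. s·k^α = (n + δ)·k.
Dividing both sides by k: k^(1−α) = s / (n + δ).
k^0.61 = 0.15 / (0.016 + 0.079) = 0.15 / 0.095 = 1.5789
k* = 1.5789^(1/0.61) ≈ 2.1143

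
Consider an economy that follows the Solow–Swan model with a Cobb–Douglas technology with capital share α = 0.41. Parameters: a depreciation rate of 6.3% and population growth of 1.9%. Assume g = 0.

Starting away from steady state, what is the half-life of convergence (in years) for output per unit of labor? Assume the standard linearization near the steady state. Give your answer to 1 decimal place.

Near the steady state the convergence rate is λ = (1 − α)(n + δ).
λ = (1 − 0.41) × 0.082 = 0.59 × 0.082 = 0.04838
Half-life = ln 2 / λ = 0.6931 / 0.04838 ≈ 14.33 years

t_½ ≈ 14.3 years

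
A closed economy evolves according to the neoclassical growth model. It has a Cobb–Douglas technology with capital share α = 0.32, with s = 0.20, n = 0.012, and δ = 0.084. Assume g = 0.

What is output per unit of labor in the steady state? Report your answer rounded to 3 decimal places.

At the steady state, Δk = 0, so s·k^α = (n + δ)·k.
Rearranging, k^(1−α) = s / (n + δ).
k^0.68 = 0.20 / (0.012 + 0.084) = 0.20 / 0.096 = 2.0833
k* = 2.0833^(1/0.68) ≈ 2.9427
y* = (k*)^α = 2.9427^0.32 ≈ 1.4125

y* ≈ 1.413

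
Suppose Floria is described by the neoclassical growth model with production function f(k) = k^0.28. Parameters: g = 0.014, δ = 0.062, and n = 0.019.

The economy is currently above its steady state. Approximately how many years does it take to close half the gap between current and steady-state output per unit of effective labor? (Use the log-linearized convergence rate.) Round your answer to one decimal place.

half-life ≈ 10.1 years

Near the steady state the convergence rate is λ = (1 − α)(n + g + δ).
λ = (1 − 0.28) × 0.095 = 0.72 × 0.095 = 0.0684
Half-life = ln 2 / λ = 0.6931 / 0.0684 ≈ 10.13 years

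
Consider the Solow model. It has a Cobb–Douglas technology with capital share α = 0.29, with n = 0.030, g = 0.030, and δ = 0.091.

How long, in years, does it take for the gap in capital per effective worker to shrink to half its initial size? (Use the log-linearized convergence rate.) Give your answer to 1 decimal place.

half-life ≈ 6.5 years

Near the steady state the convergence rate is λ = (1 − α)(n + g + δ).
λ = (1 − 0.29) × 0.151 = 0.71 × 0.151 = 0.10721
Half-life = ln 2 / λ = 0.6931 / 0.10721 ≈ 6.46 years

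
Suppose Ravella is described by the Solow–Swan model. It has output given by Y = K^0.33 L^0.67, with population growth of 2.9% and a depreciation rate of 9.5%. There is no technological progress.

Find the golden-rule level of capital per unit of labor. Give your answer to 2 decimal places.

The golden rule sets f'(k) = n + δ, i.e. α·k^(α−1) = n + δ.
So k^(1−α) = α / (n + δ) = 0.33 / 0.124 = 2.6613.
k_gold = 2.6613^(1/0.67) ≈ 4.3099

k_gold ≈ 4.31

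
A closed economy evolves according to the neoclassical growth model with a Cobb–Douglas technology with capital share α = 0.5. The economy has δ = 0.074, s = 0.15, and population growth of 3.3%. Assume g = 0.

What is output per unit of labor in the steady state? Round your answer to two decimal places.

y* = 1.40

Steady state requires s·f(k) = (n + δ)·k, i.e. s·k^α = (n + δ)·k.
Dividing both sides by k: k^(1−α) = s / (n + δ).
k^0.5 = 0.15 / (0.033 + 0.074) = 0.15 / 0.107 = 1.4019
k* = 1.4019^(1/0.5) ≈ 1.9653
y* = (k*)^α = 1.9653^0.5 ≈ 1.4019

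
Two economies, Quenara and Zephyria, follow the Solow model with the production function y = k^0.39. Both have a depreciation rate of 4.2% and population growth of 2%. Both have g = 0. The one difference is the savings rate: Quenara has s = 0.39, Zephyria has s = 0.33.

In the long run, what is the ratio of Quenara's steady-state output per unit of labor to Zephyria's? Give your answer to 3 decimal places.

Steady-state y* = [s/(n + δ)]^(α/(1−α)), so the ratio is [ (s_Q/(n + δ)_Q) / (s_Z/(n + δ)_Z) ]^0.6393.
s_Q/(n + δ)_Q = 0.39/0.062 = 6.2903; s_Z/(n + δ)_Z = 0.33/0.062 = 5.3226.
Ratio = (6.2903/5.3226)^0.6393 = 1.1818^0.6393 ≈ 1.1127

y*_Q / y*_Z ≈ 1.113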